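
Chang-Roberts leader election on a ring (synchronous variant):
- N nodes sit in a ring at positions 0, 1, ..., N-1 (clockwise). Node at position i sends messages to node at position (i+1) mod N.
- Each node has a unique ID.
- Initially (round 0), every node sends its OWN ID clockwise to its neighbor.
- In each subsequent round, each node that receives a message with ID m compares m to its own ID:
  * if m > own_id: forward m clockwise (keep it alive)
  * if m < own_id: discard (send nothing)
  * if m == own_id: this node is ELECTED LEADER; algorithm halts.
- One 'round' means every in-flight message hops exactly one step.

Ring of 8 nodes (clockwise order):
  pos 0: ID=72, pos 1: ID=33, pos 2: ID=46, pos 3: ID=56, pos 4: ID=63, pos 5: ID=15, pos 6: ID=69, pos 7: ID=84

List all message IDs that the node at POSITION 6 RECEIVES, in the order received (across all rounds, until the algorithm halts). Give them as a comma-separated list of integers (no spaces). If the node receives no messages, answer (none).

Round 1: pos1(id33) recv 72: fwd; pos2(id46) recv 33: drop; pos3(id56) recv 46: drop; pos4(id63) recv 56: drop; pos5(id15) recv 63: fwd; pos6(id69) recv 15: drop; pos7(id84) recv 69: drop; pos0(id72) recv 84: fwd
Round 2: pos2(id46) recv 72: fwd; pos6(id69) recv 63: drop; pos1(id33) recv 84: fwd
Round 3: pos3(id56) recv 72: fwd; pos2(id46) recv 84: fwd
Round 4: pos4(id63) recv 72: fwd; pos3(id56) recv 84: fwd
Round 5: pos5(id15) recv 72: fwd; pos4(id63) recv 84: fwd
Round 6: pos6(id69) recv 72: fwd; pos5(id15) recv 84: fwd
Round 7: pos7(id84) recv 72: drop; pos6(id69) recv 84: fwd
Round 8: pos7(id84) recv 84: ELECTED

Answer: 15,63,72,84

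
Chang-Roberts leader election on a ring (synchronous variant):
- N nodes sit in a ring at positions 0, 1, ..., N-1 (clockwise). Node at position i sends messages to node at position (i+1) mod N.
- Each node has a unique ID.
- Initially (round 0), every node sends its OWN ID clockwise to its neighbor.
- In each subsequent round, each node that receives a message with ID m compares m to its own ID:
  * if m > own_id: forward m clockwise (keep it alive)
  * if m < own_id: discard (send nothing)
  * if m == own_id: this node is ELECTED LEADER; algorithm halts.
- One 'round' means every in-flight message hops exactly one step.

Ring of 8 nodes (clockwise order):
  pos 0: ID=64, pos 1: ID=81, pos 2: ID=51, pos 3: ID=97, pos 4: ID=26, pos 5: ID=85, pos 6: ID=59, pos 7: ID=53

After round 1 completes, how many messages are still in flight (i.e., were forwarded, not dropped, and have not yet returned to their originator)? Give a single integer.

Answer: 4

Derivation:
Round 1: pos1(id81) recv 64: drop; pos2(id51) recv 81: fwd; pos3(id97) recv 51: drop; pos4(id26) recv 97: fwd; pos5(id85) recv 26: drop; pos6(id59) recv 85: fwd; pos7(id53) recv 59: fwd; pos0(id64) recv 53: drop
After round 1: 4 messages still in flight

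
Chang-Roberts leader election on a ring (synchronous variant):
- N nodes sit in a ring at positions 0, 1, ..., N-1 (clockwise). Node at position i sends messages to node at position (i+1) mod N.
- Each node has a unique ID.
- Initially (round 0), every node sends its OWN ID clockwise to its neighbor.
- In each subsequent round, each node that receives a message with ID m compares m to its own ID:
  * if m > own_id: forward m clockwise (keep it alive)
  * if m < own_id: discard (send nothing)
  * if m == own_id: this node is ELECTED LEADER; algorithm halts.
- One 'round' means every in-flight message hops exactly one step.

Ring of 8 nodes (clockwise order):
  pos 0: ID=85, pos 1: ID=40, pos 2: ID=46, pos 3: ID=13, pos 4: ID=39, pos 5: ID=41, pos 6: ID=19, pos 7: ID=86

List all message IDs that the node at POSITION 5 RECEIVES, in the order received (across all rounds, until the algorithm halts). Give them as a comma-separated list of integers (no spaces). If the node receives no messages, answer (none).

Answer: 39,46,85,86

Derivation:
Round 1: pos1(id40) recv 85: fwd; pos2(id46) recv 40: drop; pos3(id13) recv 46: fwd; pos4(id39) recv 13: drop; pos5(id41) recv 39: drop; pos6(id19) recv 41: fwd; pos7(id86) recv 19: drop; pos0(id85) recv 86: fwd
Round 2: pos2(id46) recv 85: fwd; pos4(id39) recv 46: fwd; pos7(id86) recv 41: drop; pos1(id40) recv 86: fwd
Round 3: pos3(id13) recv 85: fwd; pos5(id41) recv 46: fwd; pos2(id46) recv 86: fwd
Round 4: pos4(id39) recv 85: fwd; pos6(id19) recv 46: fwd; pos3(id13) recv 86: fwd
Round 5: pos5(id41) recv 85: fwd; pos7(id86) recv 46: drop; pos4(id39) recv 86: fwd
Round 6: pos6(id19) recv 85: fwd; pos5(id41) recv 86: fwd
Round 7: pos7(id86) recv 85: drop; pos6(id19) recv 86: fwd
Round 8: pos7(id86) recv 86: ELECTED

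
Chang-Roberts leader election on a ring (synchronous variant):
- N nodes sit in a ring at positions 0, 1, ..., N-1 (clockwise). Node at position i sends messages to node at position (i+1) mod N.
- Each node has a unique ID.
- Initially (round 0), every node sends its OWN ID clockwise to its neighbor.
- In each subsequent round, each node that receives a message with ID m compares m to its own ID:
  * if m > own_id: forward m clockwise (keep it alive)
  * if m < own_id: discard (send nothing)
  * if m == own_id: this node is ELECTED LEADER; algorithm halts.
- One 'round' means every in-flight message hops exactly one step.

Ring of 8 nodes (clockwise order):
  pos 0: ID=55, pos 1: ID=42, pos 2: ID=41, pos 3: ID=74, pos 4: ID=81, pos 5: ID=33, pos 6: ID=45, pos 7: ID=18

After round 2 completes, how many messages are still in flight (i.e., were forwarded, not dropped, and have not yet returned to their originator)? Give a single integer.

Answer: 2

Derivation:
Round 1: pos1(id42) recv 55: fwd; pos2(id41) recv 42: fwd; pos3(id74) recv 41: drop; pos4(id81) recv 74: drop; pos5(id33) recv 81: fwd; pos6(id45) recv 33: drop; pos7(id18) recv 45: fwd; pos0(id55) recv 18: drop
Round 2: pos2(id41) recv 55: fwd; pos3(id74) recv 42: drop; pos6(id45) recv 81: fwd; pos0(id55) recv 45: drop
After round 2: 2 messages still in flight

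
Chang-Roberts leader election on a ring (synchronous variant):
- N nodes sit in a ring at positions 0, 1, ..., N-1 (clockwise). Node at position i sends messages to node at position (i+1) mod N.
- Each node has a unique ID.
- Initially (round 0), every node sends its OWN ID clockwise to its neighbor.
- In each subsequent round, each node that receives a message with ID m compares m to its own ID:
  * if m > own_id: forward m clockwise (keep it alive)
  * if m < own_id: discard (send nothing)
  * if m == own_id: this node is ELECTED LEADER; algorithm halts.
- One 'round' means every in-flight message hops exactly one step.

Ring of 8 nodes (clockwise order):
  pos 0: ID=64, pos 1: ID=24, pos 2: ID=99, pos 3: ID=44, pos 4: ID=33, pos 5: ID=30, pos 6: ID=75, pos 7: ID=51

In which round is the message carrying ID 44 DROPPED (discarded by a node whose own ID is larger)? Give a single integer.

Round 1: pos1(id24) recv 64: fwd; pos2(id99) recv 24: drop; pos3(id44) recv 99: fwd; pos4(id33) recv 44: fwd; pos5(id30) recv 33: fwd; pos6(id75) recv 30: drop; pos7(id51) recv 75: fwd; pos0(id64) recv 51: drop
Round 2: pos2(id99) recv 64: drop; pos4(id33) recv 99: fwd; pos5(id30) recv 44: fwd; pos6(id75) recv 33: drop; pos0(id64) recv 75: fwd
Round 3: pos5(id30) recv 99: fwd; pos6(id75) recv 44: drop; pos1(id24) recv 75: fwd
Round 4: pos6(id75) recv 99: fwd; pos2(id99) recv 75: drop
Round 5: pos7(id51) recv 99: fwd
Round 6: pos0(id64) recv 99: fwd
Round 7: pos1(id24) recv 99: fwd
Round 8: pos2(id99) recv 99: ELECTED
Message ID 44 originates at pos 3; dropped at pos 6 in round 3

Answer: 3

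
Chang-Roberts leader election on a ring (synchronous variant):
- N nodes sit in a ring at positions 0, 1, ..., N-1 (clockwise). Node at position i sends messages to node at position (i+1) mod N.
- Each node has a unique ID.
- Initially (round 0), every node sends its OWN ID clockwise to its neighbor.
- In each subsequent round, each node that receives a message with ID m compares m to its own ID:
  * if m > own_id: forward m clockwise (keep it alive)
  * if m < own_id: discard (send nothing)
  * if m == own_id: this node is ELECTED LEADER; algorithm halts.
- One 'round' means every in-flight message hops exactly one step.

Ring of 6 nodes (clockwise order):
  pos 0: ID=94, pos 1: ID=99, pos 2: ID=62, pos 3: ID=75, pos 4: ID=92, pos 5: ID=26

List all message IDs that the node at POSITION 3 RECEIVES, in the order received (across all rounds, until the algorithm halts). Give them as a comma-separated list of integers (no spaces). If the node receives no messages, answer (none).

Answer: 62,99

Derivation:
Round 1: pos1(id99) recv 94: drop; pos2(id62) recv 99: fwd; pos3(id75) recv 62: drop; pos4(id92) recv 75: drop; pos5(id26) recv 92: fwd; pos0(id94) recv 26: drop
Round 2: pos3(id75) recv 99: fwd; pos0(id94) recv 92: drop
Round 3: pos4(id92) recv 99: fwd
Round 4: pos5(id26) recv 99: fwd
Round 5: pos0(id94) recv 99: fwd
Round 6: pos1(id99) recv 99: ELECTED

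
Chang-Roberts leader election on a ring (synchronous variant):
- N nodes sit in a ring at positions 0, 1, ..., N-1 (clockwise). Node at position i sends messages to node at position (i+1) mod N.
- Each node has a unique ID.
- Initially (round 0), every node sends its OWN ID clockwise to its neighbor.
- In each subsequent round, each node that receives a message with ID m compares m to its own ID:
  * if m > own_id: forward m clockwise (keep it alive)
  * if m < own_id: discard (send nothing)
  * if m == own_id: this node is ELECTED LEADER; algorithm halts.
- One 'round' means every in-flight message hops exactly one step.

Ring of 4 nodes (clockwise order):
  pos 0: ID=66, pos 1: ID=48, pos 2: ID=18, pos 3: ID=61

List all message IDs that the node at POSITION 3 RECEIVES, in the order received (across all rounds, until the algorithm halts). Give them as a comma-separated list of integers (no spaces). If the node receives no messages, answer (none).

Answer: 18,48,66

Derivation:
Round 1: pos1(id48) recv 66: fwd; pos2(id18) recv 48: fwd; pos3(id61) recv 18: drop; pos0(id66) recv 61: drop
Round 2: pos2(id18) recv 66: fwd; pos3(id61) recv 48: drop
Round 3: pos3(id61) recv 66: fwd
Round 4: pos0(id66) recv 66: ELECTED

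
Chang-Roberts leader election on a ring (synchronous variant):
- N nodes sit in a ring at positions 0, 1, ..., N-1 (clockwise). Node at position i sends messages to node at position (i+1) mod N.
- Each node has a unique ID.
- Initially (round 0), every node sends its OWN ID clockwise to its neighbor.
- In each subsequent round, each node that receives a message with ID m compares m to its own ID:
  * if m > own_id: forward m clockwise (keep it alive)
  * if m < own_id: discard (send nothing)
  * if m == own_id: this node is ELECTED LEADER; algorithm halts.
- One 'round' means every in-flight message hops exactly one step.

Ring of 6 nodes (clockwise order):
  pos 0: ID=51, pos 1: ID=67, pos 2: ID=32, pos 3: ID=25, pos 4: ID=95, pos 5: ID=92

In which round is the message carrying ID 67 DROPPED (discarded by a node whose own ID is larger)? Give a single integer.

Round 1: pos1(id67) recv 51: drop; pos2(id32) recv 67: fwd; pos3(id25) recv 32: fwd; pos4(id95) recv 25: drop; pos5(id92) recv 95: fwd; pos0(id51) recv 92: fwd
Round 2: pos3(id25) recv 67: fwd; pos4(id95) recv 32: drop; pos0(id51) recv 95: fwd; pos1(id67) recv 92: fwd
Round 3: pos4(id95) recv 67: drop; pos1(id67) recv 95: fwd; pos2(id32) recv 92: fwd
Round 4: pos2(id32) recv 95: fwd; pos3(id25) recv 92: fwd
Round 5: pos3(id25) recv 95: fwd; pos4(id95) recv 92: drop
Round 6: pos4(id95) recv 95: ELECTED
Message ID 67 originates at pos 1; dropped at pos 4 in round 3

Answer: 3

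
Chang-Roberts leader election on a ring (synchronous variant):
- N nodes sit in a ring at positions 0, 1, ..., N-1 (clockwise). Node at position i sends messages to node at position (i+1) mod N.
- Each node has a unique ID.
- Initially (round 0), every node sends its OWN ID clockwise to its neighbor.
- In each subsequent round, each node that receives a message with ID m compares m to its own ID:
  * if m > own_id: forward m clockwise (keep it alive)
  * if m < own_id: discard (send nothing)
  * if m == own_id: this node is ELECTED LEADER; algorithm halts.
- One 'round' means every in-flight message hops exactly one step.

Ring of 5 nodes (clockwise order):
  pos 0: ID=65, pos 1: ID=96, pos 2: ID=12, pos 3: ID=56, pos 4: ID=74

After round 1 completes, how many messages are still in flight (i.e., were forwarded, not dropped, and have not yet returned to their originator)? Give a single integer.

Round 1: pos1(id96) recv 65: drop; pos2(id12) recv 96: fwd; pos3(id56) recv 12: drop; pos4(id74) recv 56: drop; pos0(id65) recv 74: fwd
After round 1: 2 messages still in flight

Answer: 2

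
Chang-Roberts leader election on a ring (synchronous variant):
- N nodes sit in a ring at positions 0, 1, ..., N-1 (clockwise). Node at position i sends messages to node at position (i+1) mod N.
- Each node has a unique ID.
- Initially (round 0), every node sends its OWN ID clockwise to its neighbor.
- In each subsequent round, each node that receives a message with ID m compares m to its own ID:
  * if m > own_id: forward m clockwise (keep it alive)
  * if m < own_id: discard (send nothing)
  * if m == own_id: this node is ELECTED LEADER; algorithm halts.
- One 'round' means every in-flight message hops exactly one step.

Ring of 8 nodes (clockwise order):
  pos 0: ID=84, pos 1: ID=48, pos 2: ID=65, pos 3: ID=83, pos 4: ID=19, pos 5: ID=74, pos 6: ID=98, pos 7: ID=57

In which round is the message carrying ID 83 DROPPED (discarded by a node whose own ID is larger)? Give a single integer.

Answer: 3

Derivation:
Round 1: pos1(id48) recv 84: fwd; pos2(id65) recv 48: drop; pos3(id83) recv 65: drop; pos4(id19) recv 83: fwd; pos5(id74) recv 19: drop; pos6(id98) recv 74: drop; pos7(id57) recv 98: fwd; pos0(id84) recv 57: drop
Round 2: pos2(id65) recv 84: fwd; pos5(id74) recv 83: fwd; pos0(id84) recv 98: fwd
Round 3: pos3(id83) recv 84: fwd; pos6(id98) recv 83: drop; pos1(id48) recv 98: fwd
Round 4: pos4(id19) recv 84: fwd; pos2(id65) recv 98: fwd
Round 5: pos5(id74) recv 84: fwd; pos3(id83) recv 98: fwd
Round 6: pos6(id98) recv 84: drop; pos4(id19) recv 98: fwd
Round 7: pos5(id74) recv 98: fwd
Round 8: pos6(id98) recv 98: ELECTED
Message ID 83 originates at pos 3; dropped at pos 6 in round 3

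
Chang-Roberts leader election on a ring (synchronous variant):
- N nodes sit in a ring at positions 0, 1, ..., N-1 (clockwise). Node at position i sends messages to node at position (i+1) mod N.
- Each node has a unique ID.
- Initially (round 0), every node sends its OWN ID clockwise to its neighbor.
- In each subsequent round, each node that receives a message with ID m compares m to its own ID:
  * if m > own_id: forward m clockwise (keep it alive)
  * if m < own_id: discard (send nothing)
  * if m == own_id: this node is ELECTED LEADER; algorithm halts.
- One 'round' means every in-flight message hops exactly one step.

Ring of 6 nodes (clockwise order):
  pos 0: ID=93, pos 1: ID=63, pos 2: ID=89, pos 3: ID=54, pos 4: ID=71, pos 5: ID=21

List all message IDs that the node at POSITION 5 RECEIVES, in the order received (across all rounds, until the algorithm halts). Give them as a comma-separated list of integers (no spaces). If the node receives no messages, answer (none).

Round 1: pos1(id63) recv 93: fwd; pos2(id89) recv 63: drop; pos3(id54) recv 89: fwd; pos4(id71) recv 54: drop; pos5(id21) recv 71: fwd; pos0(id93) recv 21: drop
Round 2: pos2(id89) recv 93: fwd; pos4(id71) recv 89: fwd; pos0(id93) recv 71: drop
Round 3: pos3(id54) recv 93: fwd; pos5(id21) recv 89: fwd
Round 4: pos4(id71) recv 93: fwd; pos0(id93) recv 89: drop
Round 5: pos5(id21) recv 93: fwd
Round 6: pos0(id93) recv 93: ELECTED

Answer: 71,89,93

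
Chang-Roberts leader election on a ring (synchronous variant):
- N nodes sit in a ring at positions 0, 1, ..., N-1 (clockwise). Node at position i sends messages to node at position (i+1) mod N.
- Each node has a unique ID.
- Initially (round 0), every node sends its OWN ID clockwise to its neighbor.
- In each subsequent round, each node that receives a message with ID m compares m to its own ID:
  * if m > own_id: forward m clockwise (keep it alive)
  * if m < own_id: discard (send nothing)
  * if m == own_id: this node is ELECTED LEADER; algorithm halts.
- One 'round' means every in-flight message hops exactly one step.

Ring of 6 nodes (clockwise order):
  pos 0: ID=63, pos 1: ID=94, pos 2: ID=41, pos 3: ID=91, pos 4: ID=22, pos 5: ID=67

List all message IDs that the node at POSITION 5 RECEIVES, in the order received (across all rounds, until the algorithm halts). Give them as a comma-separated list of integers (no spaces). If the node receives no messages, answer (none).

Round 1: pos1(id94) recv 63: drop; pos2(id41) recv 94: fwd; pos3(id91) recv 41: drop; pos4(id22) recv 91: fwd; pos5(id67) recv 22: drop; pos0(id63) recv 67: fwd
Round 2: pos3(id91) recv 94: fwd; pos5(id67) recv 91: fwd; pos1(id94) recv 67: drop
Round 3: pos4(id22) recv 94: fwd; pos0(id63) recv 91: fwd
Round 4: pos5(id67) recv 94: fwd; pos1(id94) recv 91: drop
Round 5: pos0(id63) recv 94: fwd
Round 6: pos1(id94) recv 94: ELECTED

Answer: 22,91,94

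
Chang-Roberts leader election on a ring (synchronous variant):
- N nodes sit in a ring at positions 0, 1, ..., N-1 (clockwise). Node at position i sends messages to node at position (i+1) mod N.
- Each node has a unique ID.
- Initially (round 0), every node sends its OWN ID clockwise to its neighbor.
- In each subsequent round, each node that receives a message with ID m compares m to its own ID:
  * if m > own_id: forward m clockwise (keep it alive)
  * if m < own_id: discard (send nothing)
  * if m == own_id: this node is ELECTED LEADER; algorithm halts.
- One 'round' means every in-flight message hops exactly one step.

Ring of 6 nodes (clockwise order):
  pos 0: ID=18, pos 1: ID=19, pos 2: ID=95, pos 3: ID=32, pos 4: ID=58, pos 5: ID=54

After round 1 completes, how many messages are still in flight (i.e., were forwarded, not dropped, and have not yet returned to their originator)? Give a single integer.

Answer: 3

Derivation:
Round 1: pos1(id19) recv 18: drop; pos2(id95) recv 19: drop; pos3(id32) recv 95: fwd; pos4(id58) recv 32: drop; pos5(id54) recv 58: fwd; pos0(id18) recv 54: fwd
After round 1: 3 messages still in flight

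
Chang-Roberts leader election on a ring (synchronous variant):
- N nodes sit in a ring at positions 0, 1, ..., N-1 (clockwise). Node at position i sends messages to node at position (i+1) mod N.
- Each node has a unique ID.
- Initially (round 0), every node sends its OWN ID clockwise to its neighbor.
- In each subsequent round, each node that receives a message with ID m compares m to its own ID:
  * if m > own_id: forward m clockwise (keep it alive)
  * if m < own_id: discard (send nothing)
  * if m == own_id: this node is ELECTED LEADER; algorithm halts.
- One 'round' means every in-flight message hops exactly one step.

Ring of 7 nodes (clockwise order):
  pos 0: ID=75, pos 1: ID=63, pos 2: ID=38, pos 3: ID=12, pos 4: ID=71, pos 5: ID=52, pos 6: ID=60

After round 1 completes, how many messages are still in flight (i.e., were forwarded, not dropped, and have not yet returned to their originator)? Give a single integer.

Answer: 4

Derivation:
Round 1: pos1(id63) recv 75: fwd; pos2(id38) recv 63: fwd; pos3(id12) recv 38: fwd; pos4(id71) recv 12: drop; pos5(id52) recv 71: fwd; pos6(id60) recv 52: drop; pos0(id75) recv 60: drop
After round 1: 4 messages still in flight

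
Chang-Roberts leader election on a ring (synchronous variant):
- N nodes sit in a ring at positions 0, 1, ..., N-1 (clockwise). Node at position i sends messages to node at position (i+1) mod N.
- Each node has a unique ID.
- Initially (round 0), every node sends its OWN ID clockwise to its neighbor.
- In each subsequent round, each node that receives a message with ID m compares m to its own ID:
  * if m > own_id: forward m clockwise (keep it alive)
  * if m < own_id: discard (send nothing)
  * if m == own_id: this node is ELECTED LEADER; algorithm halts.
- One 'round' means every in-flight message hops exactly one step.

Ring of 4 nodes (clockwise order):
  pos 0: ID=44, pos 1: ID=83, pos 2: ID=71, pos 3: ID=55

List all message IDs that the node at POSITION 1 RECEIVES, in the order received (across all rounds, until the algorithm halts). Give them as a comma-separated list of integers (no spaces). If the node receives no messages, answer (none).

Answer: 44,55,71,83

Derivation:
Round 1: pos1(id83) recv 44: drop; pos2(id71) recv 83: fwd; pos3(id55) recv 71: fwd; pos0(id44) recv 55: fwd
Round 2: pos3(id55) recv 83: fwd; pos0(id44) recv 71: fwd; pos1(id83) recv 55: drop
Round 3: pos0(id44) recv 83: fwd; pos1(id83) recv 71: drop
Round 4: pos1(id83) recv 83: ELECTED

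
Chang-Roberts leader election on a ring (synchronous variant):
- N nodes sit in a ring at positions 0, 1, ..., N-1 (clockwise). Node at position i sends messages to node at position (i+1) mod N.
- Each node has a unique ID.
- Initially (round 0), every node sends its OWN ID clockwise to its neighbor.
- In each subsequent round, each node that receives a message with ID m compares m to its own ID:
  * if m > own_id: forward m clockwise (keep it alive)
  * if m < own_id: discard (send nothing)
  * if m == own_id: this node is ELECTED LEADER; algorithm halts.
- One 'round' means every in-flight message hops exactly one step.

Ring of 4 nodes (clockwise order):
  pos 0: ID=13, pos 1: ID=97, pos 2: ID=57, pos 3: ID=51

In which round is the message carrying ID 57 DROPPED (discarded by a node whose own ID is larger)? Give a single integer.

Round 1: pos1(id97) recv 13: drop; pos2(id57) recv 97: fwd; pos3(id51) recv 57: fwd; pos0(id13) recv 51: fwd
Round 2: pos3(id51) recv 97: fwd; pos0(id13) recv 57: fwd; pos1(id97) recv 51: drop
Round 3: pos0(id13) recv 97: fwd; pos1(id97) recv 57: drop
Round 4: pos1(id97) recv 97: ELECTED
Message ID 57 originates at pos 2; dropped at pos 1 in round 3

Answer: 3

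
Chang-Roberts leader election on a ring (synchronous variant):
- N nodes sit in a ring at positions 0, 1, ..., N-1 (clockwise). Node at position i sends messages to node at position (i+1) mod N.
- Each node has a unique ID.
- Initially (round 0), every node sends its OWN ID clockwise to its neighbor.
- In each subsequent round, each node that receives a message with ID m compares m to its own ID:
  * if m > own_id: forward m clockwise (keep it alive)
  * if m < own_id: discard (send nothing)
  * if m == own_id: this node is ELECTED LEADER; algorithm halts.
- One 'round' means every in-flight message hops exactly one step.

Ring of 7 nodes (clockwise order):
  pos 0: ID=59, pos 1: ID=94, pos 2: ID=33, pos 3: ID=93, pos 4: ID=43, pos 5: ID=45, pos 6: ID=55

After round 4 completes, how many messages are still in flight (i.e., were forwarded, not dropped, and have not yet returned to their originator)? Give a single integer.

Answer: 2

Derivation:
Round 1: pos1(id94) recv 59: drop; pos2(id33) recv 94: fwd; pos3(id93) recv 33: drop; pos4(id43) recv 93: fwd; pos5(id45) recv 43: drop; pos6(id55) recv 45: drop; pos0(id59) recv 55: drop
Round 2: pos3(id93) recv 94: fwd; pos5(id45) recv 93: fwd
Round 3: pos4(id43) recv 94: fwd; pos6(id55) recv 93: fwd
Round 4: pos5(id45) recv 94: fwd; pos0(id59) recv 93: fwd
After round 4: 2 messages still in flight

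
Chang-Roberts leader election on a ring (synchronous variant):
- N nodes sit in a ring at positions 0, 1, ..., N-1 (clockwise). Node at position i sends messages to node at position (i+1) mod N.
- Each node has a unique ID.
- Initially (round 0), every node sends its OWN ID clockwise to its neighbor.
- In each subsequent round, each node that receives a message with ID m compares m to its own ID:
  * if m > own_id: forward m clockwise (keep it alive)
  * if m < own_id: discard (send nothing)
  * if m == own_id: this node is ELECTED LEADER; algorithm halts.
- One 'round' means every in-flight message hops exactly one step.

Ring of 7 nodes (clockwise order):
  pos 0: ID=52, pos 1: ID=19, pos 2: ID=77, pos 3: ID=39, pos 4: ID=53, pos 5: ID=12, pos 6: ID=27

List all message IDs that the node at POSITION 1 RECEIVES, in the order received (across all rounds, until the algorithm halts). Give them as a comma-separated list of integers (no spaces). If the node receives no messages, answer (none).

Round 1: pos1(id19) recv 52: fwd; pos2(id77) recv 19: drop; pos3(id39) recv 77: fwd; pos4(id53) recv 39: drop; pos5(id12) recv 53: fwd; pos6(id27) recv 12: drop; pos0(id52) recv 27: drop
Round 2: pos2(id77) recv 52: drop; pos4(id53) recv 77: fwd; pos6(id27) recv 53: fwd
Round 3: pos5(id12) recv 77: fwd; pos0(id52) recv 53: fwd
Round 4: pos6(id27) recv 77: fwd; pos1(id19) recv 53: fwd
Round 5: pos0(id52) recv 77: fwd; pos2(id77) recv 53: drop
Round 6: pos1(id19) recv 77: fwd
Round 7: pos2(id77) recv 77: ELECTED

Answer: 52,53,77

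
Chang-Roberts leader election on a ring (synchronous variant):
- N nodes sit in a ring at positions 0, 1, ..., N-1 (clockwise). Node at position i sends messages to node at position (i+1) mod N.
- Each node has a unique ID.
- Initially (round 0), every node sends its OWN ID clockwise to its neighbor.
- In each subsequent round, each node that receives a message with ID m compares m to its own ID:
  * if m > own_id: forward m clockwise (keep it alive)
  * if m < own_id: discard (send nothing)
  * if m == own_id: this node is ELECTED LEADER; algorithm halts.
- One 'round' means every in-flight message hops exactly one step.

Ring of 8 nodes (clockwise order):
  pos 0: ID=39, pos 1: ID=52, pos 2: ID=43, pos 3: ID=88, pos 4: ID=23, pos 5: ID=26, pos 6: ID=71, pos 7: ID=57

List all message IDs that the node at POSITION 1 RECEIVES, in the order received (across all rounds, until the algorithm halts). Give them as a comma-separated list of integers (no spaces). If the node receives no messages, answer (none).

Answer: 39,57,71,88

Derivation:
Round 1: pos1(id52) recv 39: drop; pos2(id43) recv 52: fwd; pos3(id88) recv 43: drop; pos4(id23) recv 88: fwd; pos5(id26) recv 23: drop; pos6(id71) recv 26: drop; pos7(id57) recv 71: fwd; pos0(id39) recv 57: fwd
Round 2: pos3(id88) recv 52: drop; pos5(id26) recv 88: fwd; pos0(id39) recv 71: fwd; pos1(id52) recv 57: fwd
Round 3: pos6(id71) recv 88: fwd; pos1(id52) recv 71: fwd; pos2(id43) recv 57: fwd
Round 4: pos7(id57) recv 88: fwd; pos2(id43) recv 71: fwd; pos3(id88) recv 57: drop
Round 5: pos0(id39) recv 88: fwd; pos3(id88) recv 71: drop
Round 6: pos1(id52) recv 88: fwd
Round 7: pos2(id43) recv 88: fwd
Round 8: pos3(id88) recv 88: ELECTED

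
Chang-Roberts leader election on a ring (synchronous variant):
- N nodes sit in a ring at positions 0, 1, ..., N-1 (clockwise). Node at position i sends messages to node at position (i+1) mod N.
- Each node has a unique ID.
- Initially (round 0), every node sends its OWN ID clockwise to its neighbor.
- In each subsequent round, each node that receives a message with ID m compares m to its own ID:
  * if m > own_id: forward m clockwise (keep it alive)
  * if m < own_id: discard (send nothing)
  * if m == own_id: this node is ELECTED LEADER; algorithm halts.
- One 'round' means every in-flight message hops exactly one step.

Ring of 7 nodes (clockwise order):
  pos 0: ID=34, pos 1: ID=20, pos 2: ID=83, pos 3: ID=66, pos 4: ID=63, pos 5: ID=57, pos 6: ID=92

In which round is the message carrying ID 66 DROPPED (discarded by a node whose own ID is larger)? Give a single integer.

Answer: 3

Derivation:
Round 1: pos1(id20) recv 34: fwd; pos2(id83) recv 20: drop; pos3(id66) recv 83: fwd; pos4(id63) recv 66: fwd; pos5(id57) recv 63: fwd; pos6(id92) recv 57: drop; pos0(id34) recv 92: fwd
Round 2: pos2(id83) recv 34: drop; pos4(id63) recv 83: fwd; pos5(id57) recv 66: fwd; pos6(id92) recv 63: drop; pos1(id20) recv 92: fwd
Round 3: pos5(id57) recv 83: fwd; pos6(id92) recv 66: drop; pos2(id83) recv 92: fwd
Round 4: pos6(id92) recv 83: drop; pos3(id66) recv 92: fwd
Round 5: pos4(id63) recv 92: fwd
Round 6: pos5(id57) recv 92: fwd
Round 7: pos6(id92) recv 92: ELECTED
Message ID 66 originates at pos 3; dropped at pos 6 in round 3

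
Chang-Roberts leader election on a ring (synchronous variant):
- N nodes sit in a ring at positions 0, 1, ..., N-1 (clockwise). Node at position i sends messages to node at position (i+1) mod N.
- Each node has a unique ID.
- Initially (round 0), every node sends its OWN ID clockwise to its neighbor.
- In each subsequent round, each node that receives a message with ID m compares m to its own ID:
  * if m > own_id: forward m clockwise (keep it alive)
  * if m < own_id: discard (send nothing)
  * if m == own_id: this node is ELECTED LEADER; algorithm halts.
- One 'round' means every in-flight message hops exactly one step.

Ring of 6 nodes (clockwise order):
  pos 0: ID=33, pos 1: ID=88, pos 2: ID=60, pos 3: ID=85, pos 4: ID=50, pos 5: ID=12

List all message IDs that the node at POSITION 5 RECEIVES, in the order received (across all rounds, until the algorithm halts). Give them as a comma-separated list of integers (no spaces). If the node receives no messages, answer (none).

Answer: 50,85,88

Derivation:
Round 1: pos1(id88) recv 33: drop; pos2(id60) recv 88: fwd; pos3(id85) recv 60: drop; pos4(id50) recv 85: fwd; pos5(id12) recv 50: fwd; pos0(id33) recv 12: drop
Round 2: pos3(id85) recv 88: fwd; pos5(id12) recv 85: fwd; pos0(id33) recv 50: fwd
Round 3: pos4(id50) recv 88: fwd; pos0(id33) recv 85: fwd; pos1(id88) recv 50: drop
Round 4: pos5(id12) recv 88: fwd; pos1(id88) recv 85: drop
Round 5: pos0(id33) recv 88: fwd
Round 6: pos1(id88) recv 88: ELECTED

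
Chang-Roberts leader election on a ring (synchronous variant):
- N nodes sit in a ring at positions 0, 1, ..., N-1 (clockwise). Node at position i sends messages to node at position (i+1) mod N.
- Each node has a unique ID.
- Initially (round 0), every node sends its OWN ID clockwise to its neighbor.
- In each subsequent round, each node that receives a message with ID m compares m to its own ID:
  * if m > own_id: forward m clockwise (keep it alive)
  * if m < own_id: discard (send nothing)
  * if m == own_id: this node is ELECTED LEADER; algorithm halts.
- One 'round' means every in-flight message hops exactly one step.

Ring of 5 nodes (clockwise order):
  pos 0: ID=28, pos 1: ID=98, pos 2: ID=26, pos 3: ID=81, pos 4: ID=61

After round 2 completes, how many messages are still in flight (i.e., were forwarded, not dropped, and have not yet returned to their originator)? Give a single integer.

Answer: 2

Derivation:
Round 1: pos1(id98) recv 28: drop; pos2(id26) recv 98: fwd; pos3(id81) recv 26: drop; pos4(id61) recv 81: fwd; pos0(id28) recv 61: fwd
Round 2: pos3(id81) recv 98: fwd; pos0(id28) recv 81: fwd; pos1(id98) recv 61: drop
After round 2: 2 messages still in flight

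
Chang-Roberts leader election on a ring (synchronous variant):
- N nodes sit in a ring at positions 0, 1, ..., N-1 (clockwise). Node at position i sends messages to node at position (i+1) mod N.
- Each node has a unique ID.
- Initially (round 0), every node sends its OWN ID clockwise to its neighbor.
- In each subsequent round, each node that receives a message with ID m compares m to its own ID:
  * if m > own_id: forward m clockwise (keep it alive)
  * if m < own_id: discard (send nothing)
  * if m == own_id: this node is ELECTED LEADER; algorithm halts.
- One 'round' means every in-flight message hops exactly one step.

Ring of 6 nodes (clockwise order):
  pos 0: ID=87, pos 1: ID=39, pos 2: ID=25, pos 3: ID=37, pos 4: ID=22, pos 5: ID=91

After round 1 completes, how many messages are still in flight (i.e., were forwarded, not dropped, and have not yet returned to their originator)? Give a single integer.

Round 1: pos1(id39) recv 87: fwd; pos2(id25) recv 39: fwd; pos3(id37) recv 25: drop; pos4(id22) recv 37: fwd; pos5(id91) recv 22: drop; pos0(id87) recv 91: fwd
After round 1: 4 messages still in flight

Answer: 4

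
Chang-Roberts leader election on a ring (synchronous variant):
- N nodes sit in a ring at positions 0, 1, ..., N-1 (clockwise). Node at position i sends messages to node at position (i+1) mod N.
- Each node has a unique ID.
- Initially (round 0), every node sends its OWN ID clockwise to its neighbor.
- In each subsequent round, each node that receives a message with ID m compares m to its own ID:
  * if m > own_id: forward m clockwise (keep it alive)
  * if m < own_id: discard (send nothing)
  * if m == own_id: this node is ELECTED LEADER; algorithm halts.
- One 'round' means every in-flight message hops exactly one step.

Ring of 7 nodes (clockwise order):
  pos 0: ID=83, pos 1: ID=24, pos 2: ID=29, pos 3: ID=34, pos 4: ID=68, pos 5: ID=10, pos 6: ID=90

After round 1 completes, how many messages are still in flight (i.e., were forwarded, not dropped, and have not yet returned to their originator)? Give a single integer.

Round 1: pos1(id24) recv 83: fwd; pos2(id29) recv 24: drop; pos3(id34) recv 29: drop; pos4(id68) recv 34: drop; pos5(id10) recv 68: fwd; pos6(id90) recv 10: drop; pos0(id83) recv 90: fwd
After round 1: 3 messages still in flight

Answer: 3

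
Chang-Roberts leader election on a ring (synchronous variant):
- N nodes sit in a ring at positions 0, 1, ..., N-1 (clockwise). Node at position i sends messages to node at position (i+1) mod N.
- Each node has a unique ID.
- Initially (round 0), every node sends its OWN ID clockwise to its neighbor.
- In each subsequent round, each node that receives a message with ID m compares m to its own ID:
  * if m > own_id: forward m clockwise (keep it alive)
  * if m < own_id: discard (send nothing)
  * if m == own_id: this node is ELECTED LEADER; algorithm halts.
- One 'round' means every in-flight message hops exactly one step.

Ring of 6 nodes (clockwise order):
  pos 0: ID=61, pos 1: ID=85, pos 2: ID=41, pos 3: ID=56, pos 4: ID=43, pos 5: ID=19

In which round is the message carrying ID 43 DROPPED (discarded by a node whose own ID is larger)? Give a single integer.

Round 1: pos1(id85) recv 61: drop; pos2(id41) recv 85: fwd; pos3(id56) recv 41: drop; pos4(id43) recv 56: fwd; pos5(id19) recv 43: fwd; pos0(id61) recv 19: drop
Round 2: pos3(id56) recv 85: fwd; pos5(id19) recv 56: fwd; pos0(id61) recv 43: drop
Round 3: pos4(id43) recv 85: fwd; pos0(id61) recv 56: drop
Round 4: pos5(id19) recv 85: fwd
Round 5: pos0(id61) recv 85: fwd
Round 6: pos1(id85) recv 85: ELECTED
Message ID 43 originates at pos 4; dropped at pos 0 in round 2

Answer: 2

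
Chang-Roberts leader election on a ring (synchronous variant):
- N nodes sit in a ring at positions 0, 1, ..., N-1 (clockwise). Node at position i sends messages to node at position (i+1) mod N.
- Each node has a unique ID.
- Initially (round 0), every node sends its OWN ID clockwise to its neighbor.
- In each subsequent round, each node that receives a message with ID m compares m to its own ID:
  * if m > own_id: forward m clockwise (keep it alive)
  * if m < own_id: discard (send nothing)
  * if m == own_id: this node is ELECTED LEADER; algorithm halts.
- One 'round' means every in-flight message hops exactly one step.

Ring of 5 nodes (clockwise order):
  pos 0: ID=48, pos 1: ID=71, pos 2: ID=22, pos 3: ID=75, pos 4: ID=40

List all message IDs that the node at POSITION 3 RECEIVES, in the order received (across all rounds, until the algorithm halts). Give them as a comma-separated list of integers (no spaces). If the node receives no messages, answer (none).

Answer: 22,71,75

Derivation:
Round 1: pos1(id71) recv 48: drop; pos2(id22) recv 71: fwd; pos3(id75) recv 22: drop; pos4(id40) recv 75: fwd; pos0(id48) recv 40: drop
Round 2: pos3(id75) recv 71: drop; pos0(id48) recv 75: fwd
Round 3: pos1(id71) recv 75: fwd
Round 4: pos2(id22) recv 75: fwd
Round 5: pos3(id75) recv 75: ELECTED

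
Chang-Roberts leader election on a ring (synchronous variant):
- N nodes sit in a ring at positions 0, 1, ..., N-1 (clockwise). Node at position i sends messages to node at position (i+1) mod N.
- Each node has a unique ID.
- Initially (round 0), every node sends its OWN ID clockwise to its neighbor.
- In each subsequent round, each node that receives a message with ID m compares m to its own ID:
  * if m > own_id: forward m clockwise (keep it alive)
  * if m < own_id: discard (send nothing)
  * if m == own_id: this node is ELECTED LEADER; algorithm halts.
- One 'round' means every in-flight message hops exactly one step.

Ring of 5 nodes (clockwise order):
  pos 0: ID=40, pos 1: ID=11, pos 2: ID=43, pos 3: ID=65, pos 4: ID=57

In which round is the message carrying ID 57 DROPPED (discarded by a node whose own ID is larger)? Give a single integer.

Round 1: pos1(id11) recv 40: fwd; pos2(id43) recv 11: drop; pos3(id65) recv 43: drop; pos4(id57) recv 65: fwd; pos0(id40) recv 57: fwd
Round 2: pos2(id43) recv 40: drop; pos0(id40) recv 65: fwd; pos1(id11) recv 57: fwd
Round 3: pos1(id11) recv 65: fwd; pos2(id43) recv 57: fwd
Round 4: pos2(id43) recv 65: fwd; pos3(id65) recv 57: drop
Round 5: pos3(id65) recv 65: ELECTED
Message ID 57 originates at pos 4; dropped at pos 3 in round 4

Answer: 4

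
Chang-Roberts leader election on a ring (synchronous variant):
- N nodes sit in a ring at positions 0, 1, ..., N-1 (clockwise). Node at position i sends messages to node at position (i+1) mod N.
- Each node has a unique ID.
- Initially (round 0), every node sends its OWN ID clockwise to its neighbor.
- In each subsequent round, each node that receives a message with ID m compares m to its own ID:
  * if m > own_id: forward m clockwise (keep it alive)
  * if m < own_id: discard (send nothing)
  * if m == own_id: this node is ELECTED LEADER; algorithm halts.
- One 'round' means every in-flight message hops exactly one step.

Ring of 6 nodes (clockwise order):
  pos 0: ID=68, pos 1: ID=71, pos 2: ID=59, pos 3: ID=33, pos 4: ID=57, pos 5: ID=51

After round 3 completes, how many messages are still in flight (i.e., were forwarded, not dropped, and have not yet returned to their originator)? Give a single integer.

Round 1: pos1(id71) recv 68: drop; pos2(id59) recv 71: fwd; pos3(id33) recv 59: fwd; pos4(id57) recv 33: drop; pos5(id51) recv 57: fwd; pos0(id68) recv 51: drop
Round 2: pos3(id33) recv 71: fwd; pos4(id57) recv 59: fwd; pos0(id68) recv 57: drop
Round 3: pos4(id57) recv 71: fwd; pos5(id51) recv 59: fwd
After round 3: 2 messages still in flight

Answer: 2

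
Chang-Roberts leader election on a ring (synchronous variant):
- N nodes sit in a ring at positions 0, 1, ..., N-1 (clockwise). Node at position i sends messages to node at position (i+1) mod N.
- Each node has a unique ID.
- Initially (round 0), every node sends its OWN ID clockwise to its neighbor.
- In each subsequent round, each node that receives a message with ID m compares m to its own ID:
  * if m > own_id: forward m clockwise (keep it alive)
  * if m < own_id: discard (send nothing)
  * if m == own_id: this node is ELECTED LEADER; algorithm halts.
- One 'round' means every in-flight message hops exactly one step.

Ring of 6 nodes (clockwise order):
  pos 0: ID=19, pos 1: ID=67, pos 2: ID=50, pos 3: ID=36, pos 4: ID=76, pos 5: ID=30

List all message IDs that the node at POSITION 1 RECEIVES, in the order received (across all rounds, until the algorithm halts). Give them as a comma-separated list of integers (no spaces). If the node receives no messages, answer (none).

Round 1: pos1(id67) recv 19: drop; pos2(id50) recv 67: fwd; pos3(id36) recv 50: fwd; pos4(id76) recv 36: drop; pos5(id30) recv 76: fwd; pos0(id19) recv 30: fwd
Round 2: pos3(id36) recv 67: fwd; pos4(id76) recv 50: drop; pos0(id19) recv 76: fwd; pos1(id67) recv 30: drop
Round 3: pos4(id76) recv 67: drop; pos1(id67) recv 76: fwd
Round 4: pos2(id50) recv 76: fwd
Round 5: pos3(id36) recv 76: fwd
Round 6: pos4(id76) recv 76: ELECTED

Answer: 19,30,76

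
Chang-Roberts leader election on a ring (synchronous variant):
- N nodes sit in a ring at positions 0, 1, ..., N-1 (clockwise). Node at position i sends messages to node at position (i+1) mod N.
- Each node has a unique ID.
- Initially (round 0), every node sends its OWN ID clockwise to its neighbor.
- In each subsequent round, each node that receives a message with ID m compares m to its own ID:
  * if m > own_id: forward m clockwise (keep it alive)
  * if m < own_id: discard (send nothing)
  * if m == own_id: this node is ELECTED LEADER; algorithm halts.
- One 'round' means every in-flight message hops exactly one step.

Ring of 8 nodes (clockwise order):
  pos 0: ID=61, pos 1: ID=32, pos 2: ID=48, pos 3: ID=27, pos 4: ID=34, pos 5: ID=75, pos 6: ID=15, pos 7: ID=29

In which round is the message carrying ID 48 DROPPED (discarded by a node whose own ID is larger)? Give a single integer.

Answer: 3

Derivation:
Round 1: pos1(id32) recv 61: fwd; pos2(id48) recv 32: drop; pos3(id27) recv 48: fwd; pos4(id34) recv 27: drop; pos5(id75) recv 34: drop; pos6(id15) recv 75: fwd; pos7(id29) recv 15: drop; pos0(id61) recv 29: drop
Round 2: pos2(id48) recv 61: fwd; pos4(id34) recv 48: fwd; pos7(id29) recv 75: fwd
Round 3: pos3(id27) recv 61: fwd; pos5(id75) recv 48: drop; pos0(id61) recv 75: fwd
Round 4: pos4(id34) recv 61: fwd; pos1(id32) recv 75: fwd
Round 5: pos5(id75) recv 61: drop; pos2(id48) recv 75: fwd
Round 6: pos3(id27) recv 75: fwd
Round 7: pos4(id34) recv 75: fwd
Round 8: pos5(id75) recv 75: ELECTED
Message ID 48 originates at pos 2; dropped at pos 5 in round 3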